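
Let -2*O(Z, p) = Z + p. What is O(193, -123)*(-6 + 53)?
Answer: -1645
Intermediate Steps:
O(Z, p) = -Z/2 - p/2 (O(Z, p) = -(Z + p)/2 = -Z/2 - p/2)
O(193, -123)*(-6 + 53) = (-1/2*193 - 1/2*(-123))*(-6 + 53) = (-193/2 + 123/2)*47 = -35*47 = -1645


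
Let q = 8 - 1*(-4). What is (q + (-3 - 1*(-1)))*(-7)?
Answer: -70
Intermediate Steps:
q = 12 (q = 8 + 4 = 12)
(q + (-3 - 1*(-1)))*(-7) = (12 + (-3 - 1*(-1)))*(-7) = (12 + (-3 + 1))*(-7) = (12 - 2)*(-7) = 10*(-7) = -70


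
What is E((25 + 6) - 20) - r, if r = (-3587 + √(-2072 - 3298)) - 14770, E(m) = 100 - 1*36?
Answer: 18421 - I*√5370 ≈ 18421.0 - 73.28*I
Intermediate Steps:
E(m) = 64 (E(m) = 100 - 36 = 64)
r = -18357 + I*√5370 (r = (-3587 + √(-5370)) - 14770 = (-3587 + I*√5370) - 14770 = -18357 + I*√5370 ≈ -18357.0 + 73.28*I)
E((25 + 6) - 20) - r = 64 - (-18357 + I*√5370) = 64 + (18357 - I*√5370) = 18421 - I*√5370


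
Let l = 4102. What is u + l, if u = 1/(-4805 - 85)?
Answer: 20058779/4890 ≈ 4102.0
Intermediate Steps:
u = -1/4890 (u = 1/(-4890) = -1/4890 ≈ -0.00020450)
u + l = -1/4890 + 4102 = 20058779/4890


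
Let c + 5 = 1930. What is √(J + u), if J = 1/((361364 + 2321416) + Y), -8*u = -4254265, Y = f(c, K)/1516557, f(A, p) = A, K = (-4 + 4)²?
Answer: √2874392366581035405787319476130/2324907880220 ≈ 729.23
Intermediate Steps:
K = 0 (K = 0² = 0)
c = 1925 (c = -5 + 1930 = 1925)
Y = 275/216651 (Y = 1925/1516557 = 1925*(1/1516557) = 275/216651 ≈ 0.0012693)
u = 4254265/8 (u = -⅛*(-4254265) = 4254265/8 ≈ 5.3178e+5)
J = 216651/581226970055 (J = 1/((361364 + 2321416) + 275/216651) = 1/(2682780 + 275/216651) = 1/(581226970055/216651) = 216651/581226970055 ≈ 3.7275e-7)
√(J + u) = √(216651/581226970055 + 4254265/8) = √(2472693555762767783/4649815760440) = √2874392366581035405787319476130/2324907880220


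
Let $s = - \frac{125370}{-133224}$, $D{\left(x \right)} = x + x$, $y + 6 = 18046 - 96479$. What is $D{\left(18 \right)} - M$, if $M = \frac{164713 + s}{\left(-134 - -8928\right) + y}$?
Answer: $\frac{8475374461}{220913940} \approx 38.365$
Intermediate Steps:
$y = -78439$ ($y = -6 + \left(18046 - 96479\right) = -6 - 78433 = -78439$)
$D{\left(x \right)} = 2 x$
$s = \frac{2985}{3172}$ ($s = \left(-125370\right) \left(- \frac{1}{133224}\right) = \frac{2985}{3172} \approx 0.94105$)
$M = - \frac{522472621}{220913940}$ ($M = \frac{164713 + \frac{2985}{3172}}{\left(-134 - -8928\right) - 78439} = \frac{522472621}{3172 \left(\left(-134 + 8928\right) - 78439\right)} = \frac{522472621}{3172 \left(8794 - 78439\right)} = \frac{522472621}{3172 \left(-69645\right)} = \frac{522472621}{3172} \left(- \frac{1}{69645}\right) = - \frac{522472621}{220913940} \approx -2.3651$)
$D{\left(18 \right)} - M = 2 \cdot 18 - - \frac{522472621}{220913940} = 36 + \frac{522472621}{220913940} = \frac{8475374461}{220913940}$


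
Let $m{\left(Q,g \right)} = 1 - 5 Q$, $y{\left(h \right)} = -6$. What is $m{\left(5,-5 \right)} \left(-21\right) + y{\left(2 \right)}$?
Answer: $498$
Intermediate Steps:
$m{\left(5,-5 \right)} \left(-21\right) + y{\left(2 \right)} = \left(1 - 25\right) \left(-21\right) - 6 = \left(-24\right) \left(-21\right) - 6 = 504 - 6 = 498$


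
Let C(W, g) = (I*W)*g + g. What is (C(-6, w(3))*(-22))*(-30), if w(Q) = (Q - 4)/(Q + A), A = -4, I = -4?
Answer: 16500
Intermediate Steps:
w(Q) = 1 (w(Q) = (Q - 4)/(Q - 4) = (-4 + Q)/(-4 + Q) = 1)
C(W, g) = g - 4*W*g (C(W, g) = (-4*W)*g + g = -4*W*g + g = g - 4*W*g)
(C(-6, w(3))*(-22))*(-30) = ((1*(1 - 4*(-6)))*(-22))*(-30) = ((1*(1 + 24))*(-22))*(-30) = ((1*25)*(-22))*(-30) = (25*(-22))*(-30) = -550*(-30) = 16500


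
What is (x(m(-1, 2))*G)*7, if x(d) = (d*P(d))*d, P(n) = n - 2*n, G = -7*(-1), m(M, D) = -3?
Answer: 1323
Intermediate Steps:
G = 7
P(n) = -n
x(d) = -d³ (x(d) = (d*(-d))*d = (-d²)*d = -d³)
(x(m(-1, 2))*G)*7 = (-1*(-3)³*7)*7 = (-1*(-27)*7)*7 = (27*7)*7 = 189*7 = 1323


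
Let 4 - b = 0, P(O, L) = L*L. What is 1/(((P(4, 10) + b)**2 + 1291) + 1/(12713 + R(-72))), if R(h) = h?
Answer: 12641/153044588 ≈ 8.2597e-5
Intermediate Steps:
P(O, L) = L**2
b = 4 (b = 4 - 1*0 = 4 + 0 = 4)
1/(((P(4, 10) + b)**2 + 1291) + 1/(12713 + R(-72))) = 1/(((10**2 + 4)**2 + 1291) + 1/(12713 - 72)) = 1/(((100 + 4)**2 + 1291) + 1/12641) = 1/((104**2 + 1291) + 1/12641) = 1/((10816 + 1291) + 1/12641) = 1/(12107 + 1/12641) = 1/(153044588/12641) = 12641/153044588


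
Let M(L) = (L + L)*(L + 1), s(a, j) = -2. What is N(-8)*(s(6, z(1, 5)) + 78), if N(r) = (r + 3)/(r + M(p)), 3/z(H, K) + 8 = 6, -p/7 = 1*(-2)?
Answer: -95/103 ≈ -0.92233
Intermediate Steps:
p = 14 (p = -7*(-2) = 14)
z(H, K) = -3/2 (z(H, K) = 3/(-8 + 6) = 3/(-2) = 3*(-½) = -3/2)
M(L) = 2*L*(1 + L) (M(L) = (2*L)*(1 + L) = 2*L*(1 + L))
N(r) = (3 + r)/(420 + r) (N(r) = (r + 3)/(r + 2*14*(1 + 14)) = (3 + r)/(r + 2*14*15) = (3 + r)/(r + 420) = (3 + r)/(420 + r))
N(-8)*(s(6, z(1, 5)) + 78) = ((3 - 8)/(420 - 8))*(-2 + 78) = (-5/412)*76 = ((1/412)*(-5))*76 = -5/412*76 = -95/103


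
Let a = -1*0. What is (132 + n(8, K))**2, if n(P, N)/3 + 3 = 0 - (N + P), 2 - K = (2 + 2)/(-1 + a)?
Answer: 6561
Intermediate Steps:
a = 0
K = 6 (K = 2 - (2 + 2)/(-1 + 0) = 2 - 4/(-1) = 2 - 4*(-1) = 2 - 1*(-4) = 2 + 4 = 6)
n(P, N) = -9 - 3*N - 3*P (n(P, N) = -9 + 3*(0 - (N + P)) = -9 + 3*(0 + (-N - P)) = -9 + 3*(-N - P) = -9 + (-3*N - 3*P) = -9 - 3*N - 3*P)
(132 + n(8, K))**2 = (132 + (-9 - 3*6 - 3*8))**2 = (132 + (-9 - 18 - 24))**2 = (132 - 51)**2 = 81**2 = 6561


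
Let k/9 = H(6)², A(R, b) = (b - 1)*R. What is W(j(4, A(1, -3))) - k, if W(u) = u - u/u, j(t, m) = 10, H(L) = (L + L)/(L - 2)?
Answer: -72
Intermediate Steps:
H(L) = 2*L/(-2 + L) (H(L) = (2*L)/(-2 + L) = 2*L/(-2 + L))
A(R, b) = R*(-1 + b) (A(R, b) = (-1 + b)*R = R*(-1 + b))
W(u) = -1 + u (W(u) = u - 1*1 = u - 1 = -1 + u)
k = 81 (k = 9*(2*6/(-2 + 6))² = 9*(2*6/4)² = 9*(2*6*(¼))² = 9*3² = 9*9 = 81)
W(j(4, A(1, -3))) - k = (-1 + 10) - 1*81 = 9 - 81 = -72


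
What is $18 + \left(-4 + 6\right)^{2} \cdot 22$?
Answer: $106$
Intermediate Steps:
$18 + \left(-4 + 6\right)^{2} \cdot 22 = 18 + 2^{2} \cdot 22 = 18 + 4 \cdot 22 = 18 + 88 = 106$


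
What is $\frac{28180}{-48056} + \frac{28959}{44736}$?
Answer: $\frac{5458051}{89576384} \approx 0.060932$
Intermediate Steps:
$\frac{28180}{-48056} + \frac{28959}{44736} = 28180 \left(- \frac{1}{48056}\right) + 28959 \cdot \frac{1}{44736} = - \frac{7045}{12014} + \frac{9653}{14912} = \frac{5458051}{89576384}$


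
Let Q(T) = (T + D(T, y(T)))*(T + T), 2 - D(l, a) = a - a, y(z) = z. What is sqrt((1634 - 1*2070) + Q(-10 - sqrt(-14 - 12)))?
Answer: 2*sqrt(-82 + 9*I*sqrt(26)) ≈ 4.8925 + 18.76*I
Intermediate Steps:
D(l, a) = 2 (D(l, a) = 2 - (a - a) = 2 - 1*0 = 2 + 0 = 2)
Q(T) = 2*T*(2 + T) (Q(T) = (T + 2)*(T + T) = (2 + T)*(2*T) = 2*T*(2 + T))
sqrt((1634 - 1*2070) + Q(-10 - sqrt(-14 - 12))) = sqrt((1634 - 1*2070) + 2*(-10 - sqrt(-14 - 12))*(2 + (-10 - sqrt(-14 - 12)))) = sqrt((1634 - 2070) + 2*(-10 - sqrt(-26))*(2 + (-10 - sqrt(-26)))) = sqrt(-436 + 2*(-10 - I*sqrt(26))*(2 + (-10 - I*sqrt(26)))) = sqrt(-436 + 2*(-10 - I*sqrt(26))*(-8 - I*sqrt(26)))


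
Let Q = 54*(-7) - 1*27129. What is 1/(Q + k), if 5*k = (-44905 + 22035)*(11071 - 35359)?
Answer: 1/111065805 ≈ 9.0037e-9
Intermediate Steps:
k = 111093312 (k = ((-44905 + 22035)*(11071 - 35359))/5 = (-22870*(-24288))/5 = (⅕)*555466560 = 111093312)
Q = -27507 (Q = -378 - 27129 = -27507)
1/(Q + k) = 1/(-27507 + 111093312) = 1/111065805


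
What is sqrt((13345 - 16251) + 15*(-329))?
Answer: I*sqrt(7841) ≈ 88.549*I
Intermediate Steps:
sqrt((13345 - 16251) + 15*(-329)) = sqrt(-2906 - 4935) = sqrt(-7841) = I*sqrt(7841)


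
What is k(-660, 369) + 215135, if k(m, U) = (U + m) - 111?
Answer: 214733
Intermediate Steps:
k(m, U) = -111 + U + m
k(-660, 369) + 215135 = (-111 + 369 - 660) + 215135 = -402 + 215135 = 214733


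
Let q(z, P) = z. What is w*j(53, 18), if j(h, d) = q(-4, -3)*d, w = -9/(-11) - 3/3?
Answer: 144/11 ≈ 13.091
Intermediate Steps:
w = -2/11 (w = -9*(-1/11) - 3*1/3 = 9/11 - 1 = -2/11 ≈ -0.18182)
j(h, d) = -4*d
w*j(53, 18) = -(-8)*18/11 = -2/11*(-72) = 144/11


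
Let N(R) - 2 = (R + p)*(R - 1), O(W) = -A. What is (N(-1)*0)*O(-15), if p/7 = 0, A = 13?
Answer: 0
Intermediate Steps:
p = 0 (p = 7*0 = 0)
O(W) = -13 (O(W) = -1*13 = -13)
N(R) = 2 + R*(-1 + R) (N(R) = 2 + (R + 0)*(R - 1) = 2 + R*(-1 + R))
(N(-1)*0)*O(-15) = ((2 + (-1)² - 1*(-1))*0)*(-13) = ((2 + 1 + 1)*0)*(-13) = (4*0)*(-13) = 0*(-13) = 0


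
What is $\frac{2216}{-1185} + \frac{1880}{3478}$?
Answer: $- \frac{58292}{43845} \approx -1.3295$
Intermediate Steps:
$\frac{2216}{-1185} + \frac{1880}{3478} = 2216 \left(- \frac{1}{1185}\right) + 1880 \cdot \frac{1}{3478} = - \frac{2216}{1185} + \frac{20}{37} = - \frac{58292}{43845}$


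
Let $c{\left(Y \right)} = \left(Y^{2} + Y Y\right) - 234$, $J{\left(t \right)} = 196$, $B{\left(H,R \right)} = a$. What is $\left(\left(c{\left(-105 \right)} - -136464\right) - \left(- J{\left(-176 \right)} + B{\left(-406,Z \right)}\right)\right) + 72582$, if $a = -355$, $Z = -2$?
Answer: $231413$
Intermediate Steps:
$B{\left(H,R \right)} = -355$
$c{\left(Y \right)} = -234 + 2 Y^{2}$ ($c{\left(Y \right)} = \left(Y^{2} + Y^{2}\right) - 234 = 2 Y^{2} - 234 = -234 + 2 Y^{2}$)
$\left(\left(c{\left(-105 \right)} - -136464\right) - \left(- J{\left(-176 \right)} + B{\left(-406,Z \right)}\right)\right) + 72582 = \left(\left(\left(-234 + 2 \left(-105\right)^{2}\right) - -136464\right) + \left(196 - -355\right)\right) + 72582 = \left(\left(\left(-234 + 2 \cdot 11025\right) + 136464\right) + \left(196 + 355\right)\right) + 72582 = \left(\left(\left(-234 + 22050\right) + 136464\right) + 551\right) + 72582 = \left(\left(21816 + 136464\right) + 551\right) + 72582 = \left(158280 + 551\right) + 72582 = 158831 + 72582 = 231413$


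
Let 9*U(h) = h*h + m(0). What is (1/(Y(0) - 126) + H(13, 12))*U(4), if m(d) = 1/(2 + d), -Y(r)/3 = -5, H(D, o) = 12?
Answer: 14641/666 ≈ 21.983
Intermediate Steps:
Y(r) = 15 (Y(r) = -3*(-5) = 15)
U(h) = 1/18 + h²/9 (U(h) = (h*h + 1/(2 + 0))/9 = (h² + 1/2)/9 = (h² + ½)/9 = (½ + h²)/9 = 1/18 + h²/9)
(1/(Y(0) - 126) + H(13, 12))*U(4) = (1/(15 - 126) + 12)*(1/18 + (⅑)*4²) = (1/(-111) + 12)*(1/18 + (⅑)*16) = (-1/111 + 12)*(1/18 + 16/9) = (1331/111)*(11/6) = 14641/666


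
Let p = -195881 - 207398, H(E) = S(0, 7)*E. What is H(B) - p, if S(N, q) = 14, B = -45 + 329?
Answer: 407255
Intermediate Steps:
B = 284
H(E) = 14*E
p = -403279
H(B) - p = 14*284 - 1*(-403279) = 3976 + 403279 = 407255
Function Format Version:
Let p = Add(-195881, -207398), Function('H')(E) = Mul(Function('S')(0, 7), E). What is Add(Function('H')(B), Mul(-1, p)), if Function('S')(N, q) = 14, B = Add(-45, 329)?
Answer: 407255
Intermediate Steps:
B = 284
Function('H')(E) = Mul(14, E)
p = -403279
Add(Function('H')(B), Mul(-1, p)) = Add(Mul(14, 284), Mul(-1, -403279)) = Add(3976, 403279) = 407255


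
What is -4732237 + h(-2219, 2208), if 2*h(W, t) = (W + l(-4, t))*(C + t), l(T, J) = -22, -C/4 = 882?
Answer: -3253177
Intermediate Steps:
C = -3528 (C = -4*882 = -3528)
h(W, t) = (-3528 + t)*(-22 + W)/2 (h(W, t) = ((W - 22)*(-3528 + t))/2 = ((-22 + W)*(-3528 + t))/2 = ((-3528 + t)*(-22 + W))/2 = (-3528 + t)*(-22 + W)/2)
-4732237 + h(-2219, 2208) = -4732237 + (38808 - 1764*(-2219) - 11*2208 + (½)*(-2219)*2208) = -4732237 + (38808 + 3914316 - 24288 - 2449776) = -4732237 + 1479060 = -3253177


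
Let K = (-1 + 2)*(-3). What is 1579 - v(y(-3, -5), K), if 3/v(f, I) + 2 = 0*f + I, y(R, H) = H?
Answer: 7898/5 ≈ 1579.6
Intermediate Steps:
K = -3 (K = 1*(-3) = -3)
v(f, I) = 3/(-2 + I) (v(f, I) = 3/(-2 + (0*f + I)) = 3/(-2 + (0 + I)) = 3/(-2 + I))
1579 - v(y(-3, -5), K) = 1579 - 3/(-2 - 3) = 1579 - 3/(-5) = 1579 - 3*(-1)/5 = 1579 - 1*(-⅗) = 1579 + ⅗ = 7898/5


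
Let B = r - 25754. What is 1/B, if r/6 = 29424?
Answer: 1/150790 ≈ 6.6317e-6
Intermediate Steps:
r = 176544 (r = 6*29424 = 176544)
B = 150790 (B = 176544 - 25754 = 150790)
1/B = 1/150790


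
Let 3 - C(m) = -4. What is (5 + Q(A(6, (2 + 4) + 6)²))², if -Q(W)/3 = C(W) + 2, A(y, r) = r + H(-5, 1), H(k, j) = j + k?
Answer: 484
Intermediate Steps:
A(y, r) = -4 + r (A(y, r) = r + (1 - 5) = r - 4 = -4 + r)
C(m) = 7 (C(m) = 3 - 1*(-4) = 3 + 4 = 7)
Q(W) = -27 (Q(W) = -3*(7 + 2) = -3*9 = -27)
(5 + Q(A(6, (2 + 4) + 6)²))² = (5 - 27)² = (-22)² = 484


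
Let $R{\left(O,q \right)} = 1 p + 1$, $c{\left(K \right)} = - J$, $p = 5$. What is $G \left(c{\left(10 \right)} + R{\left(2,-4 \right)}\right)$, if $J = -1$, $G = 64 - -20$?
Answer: $588$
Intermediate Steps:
$G = 84$ ($G = 64 + 20 = 84$)
$c{\left(K \right)} = 1$ ($c{\left(K \right)} = \left(-1\right) \left(-1\right) = 1$)
$R{\left(O,q \right)} = 6$ ($R{\left(O,q \right)} = 1 \cdot 5 + 1 = 5 + 1 = 6$)
$G \left(c{\left(10 \right)} + R{\left(2,-4 \right)}\right) = 84 \left(1 + 6\right) = 84 \cdot 7 = 588$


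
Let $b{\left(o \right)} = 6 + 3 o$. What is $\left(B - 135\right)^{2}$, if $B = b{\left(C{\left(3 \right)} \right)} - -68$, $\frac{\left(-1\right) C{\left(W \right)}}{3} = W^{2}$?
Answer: $20164$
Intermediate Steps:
$C{\left(W \right)} = - 3 W^{2}$
$B = -7$ ($B = \left(6 + 3 \left(- 3 \cdot 3^{2}\right)\right) - -68 = \left(6 + 3 \left(\left(-3\right) 9\right)\right) + 68 = \left(6 + 3 \left(-27\right)\right) + 68 = \left(6 - 81\right) + 68 = -75 + 68 = -7$)
$\left(B - 135\right)^{2} = \left(-7 - 135\right)^{2} = \left(-142\right)^{2} = 20164$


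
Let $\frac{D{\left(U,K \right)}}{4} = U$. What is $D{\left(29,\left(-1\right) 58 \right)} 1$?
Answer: $116$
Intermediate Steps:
$D{\left(U,K \right)} = 4 U$
$D{\left(29,\left(-1\right) 58 \right)} 1 = 4 \cdot 29 \cdot 1 = 116 \cdot 1 = 116$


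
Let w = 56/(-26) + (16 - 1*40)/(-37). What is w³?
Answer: -379503424/111284641 ≈ -3.4102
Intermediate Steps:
w = -724/481 (w = 56*(-1/26) + (16 - 40)*(-1/37) = -28/13 - 24*(-1/37) = -28/13 + 24/37 = -724/481 ≈ -1.5052)
w³ = (-724/481)³ = -379503424/111284641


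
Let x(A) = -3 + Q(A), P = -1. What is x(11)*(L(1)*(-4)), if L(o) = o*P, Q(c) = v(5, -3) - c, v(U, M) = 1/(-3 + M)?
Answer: -170/3 ≈ -56.667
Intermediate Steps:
Q(c) = -1/6 - c (Q(c) = 1/(-3 - 3) - c = 1/(-6) - c = -1/6 - c)
L(o) = -o (L(o) = o*(-1) = -o)
x(A) = -19/6 - A (x(A) = -3 + (-1/6 - A) = -19/6 - A)
x(11)*(L(1)*(-4)) = (-19/6 - 1*11)*(-1*1*(-4)) = (-19/6 - 11)*(-1*(-4)) = -85/6*4 = -170/3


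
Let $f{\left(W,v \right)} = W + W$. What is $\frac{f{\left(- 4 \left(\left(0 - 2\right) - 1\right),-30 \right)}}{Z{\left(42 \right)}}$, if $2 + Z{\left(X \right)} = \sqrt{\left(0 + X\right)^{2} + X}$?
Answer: $\frac{24}{901} + \frac{12 \sqrt{1806}}{901} \approx 0.59264$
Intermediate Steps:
$f{\left(W,v \right)} = 2 W$
$Z{\left(X \right)} = -2 + \sqrt{X + X^{2}}$ ($Z{\left(X \right)} = -2 + \sqrt{\left(0 + X\right)^{2} + X} = -2 + \sqrt{X^{2} + X} = -2 + \sqrt{X + X^{2}}$)
$\frac{f{\left(- 4 \left(\left(0 - 2\right) - 1\right),-30 \right)}}{Z{\left(42 \right)}} = \frac{2 \left(- 4 \left(\left(0 - 2\right) - 1\right)\right)}{-2 + \sqrt{42 \left(1 + 42\right)}} = \frac{2 \left(- 4 \left(\left(0 - 2\right) - 1\right)\right)}{-2 + \sqrt{42 \cdot 43}} = \frac{2 \left(- 4 \left(-2 - 1\right)\right)}{-2 + \sqrt{1806}} = \frac{2 \left(\left(-4\right) \left(-3\right)\right)}{-2 + \sqrt{1806}} = \frac{2 \cdot 12}{-2 + \sqrt{1806}} = \frac{24}{-2 + \sqrt{1806}}$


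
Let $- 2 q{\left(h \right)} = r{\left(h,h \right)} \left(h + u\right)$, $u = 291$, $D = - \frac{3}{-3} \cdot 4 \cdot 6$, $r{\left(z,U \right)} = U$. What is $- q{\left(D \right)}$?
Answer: $3780$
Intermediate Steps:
$D = 24$ ($D = \left(-3\right) \left(- \frac{1}{3}\right) 4 \cdot 6 = 1 \cdot 4 \cdot 6 = 4 \cdot 6 = 24$)
$q{\left(h \right)} = - \frac{h \left(291 + h\right)}{2}$ ($q{\left(h \right)} = - \frac{h \left(h + 291\right)}{2} = - \frac{h \left(291 + h\right)}{2}$)
$- q{\left(D \right)} = - \frac{\left(-1\right) 24 \left(291 + 24\right)}{2} = - \frac{\left(-1\right) 24 \cdot 315}{2} = \left(-1\right) \left(-3780\right) = 3780$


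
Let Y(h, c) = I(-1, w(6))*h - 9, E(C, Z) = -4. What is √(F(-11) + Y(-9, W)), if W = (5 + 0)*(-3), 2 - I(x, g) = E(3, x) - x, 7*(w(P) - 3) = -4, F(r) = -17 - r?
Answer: 2*I*√15 ≈ 7.746*I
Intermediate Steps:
w(P) = 17/7 (w(P) = 3 + (⅐)*(-4) = 3 - 4/7 = 17/7)
I(x, g) = 6 + x (I(x, g) = 2 - (-4 - x) = 2 + (4 + x) = 6 + x)
W = -15 (W = 5*(-3) = -15)
Y(h, c) = -9 + 5*h (Y(h, c) = (6 - 1)*h - 9 = 5*h - 9 = -9 + 5*h)
√(F(-11) + Y(-9, W)) = √((-17 - 1*(-11)) + (-9 + 5*(-9))) = √((-17 + 11) + (-9 - 45)) = √(-6 - 54) = √(-60) = 2*I*√15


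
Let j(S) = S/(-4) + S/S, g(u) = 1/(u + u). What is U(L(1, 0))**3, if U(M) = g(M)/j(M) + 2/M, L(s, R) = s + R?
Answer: 512/27 ≈ 18.963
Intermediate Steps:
L(s, R) = R + s
g(u) = 1/(2*u)
j(S) = 1 - S/4 (j(S) = S*(-1/4) + 1 = -S/4 + 1 = 1 - S/4)
U(M) = 2/M + 1/(2*M*(1 - M/4)) (U(M) = (1/(2*M))/(1 - M/4) + 2/M = 1/(2*M*(1 - M/4)) + 2/M = 2/M + 1/(2*M*(1 - M/4)))
U(L(1, 0))**3 = (2*(-5 + (0 + 1))/((0 + 1)*(-4 + (0 + 1))))**3 = (2*(-5 + 1)/(1*(-4 + 1)))**3 = (2*1*(-4)/(-3))**3 = (2*1*(-1/3)*(-4))**3 = (8/3)**3 = 512/27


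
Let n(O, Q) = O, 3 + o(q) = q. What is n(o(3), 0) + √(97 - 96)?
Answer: 1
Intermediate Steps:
o(q) = -3 + q
n(o(3), 0) + √(97 - 96) = (-3 + 3) + √(97 - 96) = 0 + √1 = 0 + 1 = 1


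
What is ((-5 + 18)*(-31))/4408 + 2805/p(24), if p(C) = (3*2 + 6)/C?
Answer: 24728477/4408 ≈ 5609.9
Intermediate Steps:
p(C) = 12/C (p(C) = (6 + 6)/C = 12/C)
((-5 + 18)*(-31))/4408 + 2805/p(24) = ((-5 + 18)*(-31))/4408 + 2805/((12/24)) = (13*(-31))*(1/4408) + 2805/((12*(1/24))) = -403*1/4408 + 2805/(½) = -403/4408 + 2805*2 = -403/4408 + 5610 = 24728477/4408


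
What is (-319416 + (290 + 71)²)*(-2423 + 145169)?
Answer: -26992554870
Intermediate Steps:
(-319416 + (290 + 71)²)*(-2423 + 145169) = (-319416 + 361²)*142746 = (-319416 + 130321)*142746 = -189095*142746 = -26992554870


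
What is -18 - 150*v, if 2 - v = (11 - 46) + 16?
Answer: -3168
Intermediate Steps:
v = 21 (v = 2 - ((11 - 46) + 16) = 2 - (-35 + 16) = 2 - 1*(-19) = 2 + 19 = 21)
-18 - 150*v = -18 - 150*21 = -18 - 3150 = -3168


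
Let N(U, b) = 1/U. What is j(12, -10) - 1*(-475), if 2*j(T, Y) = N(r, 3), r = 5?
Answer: 4751/10 ≈ 475.10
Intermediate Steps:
j(T, Y) = ⅒ (j(T, Y) = (½)/5 = (½)*(⅕) = ⅒)
j(12, -10) - 1*(-475) = ⅒ - 1*(-475) = ⅒ + 475 = 4751/10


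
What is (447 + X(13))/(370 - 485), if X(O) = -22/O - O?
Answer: -1124/299 ≈ -3.7592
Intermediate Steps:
X(O) = -O - 22/O
(447 + X(13))/(370 - 485) = (447 + (-1*13 - 22/13))/(370 - 485) = (447 + (-13 - 22*1/13))/(-115) = (447 + (-13 - 22/13))*(-1/115) = (447 - 191/13)*(-1/115) = (5620/13)*(-1/115) = -1124/299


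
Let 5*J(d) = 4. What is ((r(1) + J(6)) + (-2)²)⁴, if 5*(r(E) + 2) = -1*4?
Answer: 16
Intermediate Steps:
J(d) = ⅘ (J(d) = (⅕)*4 = ⅘)
r(E) = -14/5 (r(E) = -2 + (-1*4)/5 = -2 + (⅕)*(-4) = -2 - ⅘ = -14/5)
((r(1) + J(6)) + (-2)²)⁴ = ((-14/5 + ⅘) + (-2)²)⁴ = (-2 + 4)⁴ = 2⁴ = 16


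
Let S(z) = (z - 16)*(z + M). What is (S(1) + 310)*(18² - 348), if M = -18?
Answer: -13560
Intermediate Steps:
S(z) = (-18 + z)*(-16 + z) (S(z) = (z - 16)*(z - 18) = (-16 + z)*(-18 + z) = (-18 + z)*(-16 + z))
(S(1) + 310)*(18² - 348) = ((288 + 1² - 34*1) + 310)*(18² - 348) = ((288 + 1 - 34) + 310)*(324 - 348) = (255 + 310)*(-24) = 565*(-24) = -13560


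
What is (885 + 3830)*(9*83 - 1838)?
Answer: -5144065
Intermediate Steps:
(885 + 3830)*(9*83 - 1838) = 4715*(747 - 1838) = 4715*(-1091) = -5144065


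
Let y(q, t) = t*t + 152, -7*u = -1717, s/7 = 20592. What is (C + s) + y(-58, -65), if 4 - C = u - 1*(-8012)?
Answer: 981874/7 ≈ 1.4027e+5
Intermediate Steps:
s = 144144 (s = 7*20592 = 144144)
u = 1717/7 (u = -1/7*(-1717) = 1717/7 ≈ 245.29)
y(q, t) = 152 + t**2 (y(q, t) = t**2 + 152 = 152 + t**2)
C = -57773/7 (C = 4 - (1717/7 - 1*(-8012)) = 4 - (1717/7 + 8012) = 4 - 1*57801/7 = 4 - 57801/7 = -57773/7 ≈ -8253.3)
(C + s) + y(-58, -65) = (-57773/7 + 144144) + (152 + (-65)**2) = 951235/7 + (152 + 4225) = 951235/7 + 4377 = 981874/7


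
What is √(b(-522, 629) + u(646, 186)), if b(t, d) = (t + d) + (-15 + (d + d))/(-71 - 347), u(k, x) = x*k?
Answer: √173655478/38 ≈ 346.79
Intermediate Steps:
u(k, x) = k*x
b(t, d) = 15/418 + t + 208*d/209 (b(t, d) = (d + t) + (-15 + 2*d)/(-418) = (d + t) + (-15 + 2*d)*(-1/418) = (d + t) + (15/418 - d/209) = 15/418 + t + 208*d/209)
√(b(-522, 629) + u(646, 186)) = √((15/418 - 522 + (208/209)*629) + 646*186) = √((15/418 - 522 + 130832/209) + 120156) = √(3953/38 + 120156) = √(4569881/38) = √173655478/38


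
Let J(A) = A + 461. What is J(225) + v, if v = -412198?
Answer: -411512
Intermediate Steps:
J(A) = 461 + A
J(225) + v = (461 + 225) - 412198 = 686 - 412198 = -411512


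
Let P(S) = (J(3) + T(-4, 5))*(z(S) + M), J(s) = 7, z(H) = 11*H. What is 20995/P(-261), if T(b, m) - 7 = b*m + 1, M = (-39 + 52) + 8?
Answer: 221/150 ≈ 1.4733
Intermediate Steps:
M = 21 (M = 13 + 8 = 21)
T(b, m) = 8 + b*m (T(b, m) = 7 + (b*m + 1) = 7 + (1 + b*m) = 8 + b*m)
P(S) = -105 - 55*S (P(S) = (7 + (8 - 4*5))*(11*S + 21) = (7 + (8 - 20))*(21 + 11*S) = (7 - 12)*(21 + 11*S) = -5*(21 + 11*S) = -105 - 55*S)
20995/P(-261) = 20995/(-105 - 55*(-261)) = 20995/(-105 + 14355) = 20995/14250 = 20995*(1/14250) = 221/150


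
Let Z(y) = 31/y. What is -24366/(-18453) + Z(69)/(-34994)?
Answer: 19611076811/14852118486 ≈ 1.3204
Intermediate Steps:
-24366/(-18453) + Z(69)/(-34994) = -24366/(-18453) + (31/69)/(-34994) = -24366*(-1/18453) + (31*(1/69))*(-1/34994) = 8122/6151 + (31/69)*(-1/34994) = 8122/6151 - 31/2414586 = 19611076811/14852118486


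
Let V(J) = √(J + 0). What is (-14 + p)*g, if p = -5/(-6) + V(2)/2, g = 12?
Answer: -158 + 6*√2 ≈ -149.51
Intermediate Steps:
V(J) = √J
p = ⅚ + √2/2 (p = -5/(-6) + √2/2 = -5*(-⅙) + √2*(½) = ⅚ + √2/2 ≈ 1.5404)
(-14 + p)*g = (-14 + (⅚ + √2/2))*12 = (-79/6 + √2/2)*12 = -158 + 6*√2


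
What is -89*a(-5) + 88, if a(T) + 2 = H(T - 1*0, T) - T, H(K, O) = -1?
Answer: -90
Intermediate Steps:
a(T) = -3 - T (a(T) = -2 + (-1 - T) = -3 - T)
-89*a(-5) + 88 = -89*(-3 - 1*(-5)) + 88 = -89*(-3 + 5) + 88 = -89*2 + 88 = -178 + 88 = -90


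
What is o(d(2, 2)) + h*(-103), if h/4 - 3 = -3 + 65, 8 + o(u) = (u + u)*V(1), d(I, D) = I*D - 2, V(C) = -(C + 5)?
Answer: -26812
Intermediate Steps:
V(C) = -5 - C (V(C) = -(5 + C) = -5 - C)
d(I, D) = -2 + D*I (d(I, D) = D*I - 2 = -2 + D*I)
o(u) = -8 - 12*u (o(u) = -8 + (u + u)*(-5 - 1*1) = -8 + (2*u)*(-5 - 1) = -8 + (2*u)*(-6) = -8 - 12*u)
h = 260 (h = 12 + 4*(-3 + 65) = 12 + 4*62 = 12 + 248 = 260)
o(d(2, 2)) + h*(-103) = (-8 - 12*(-2 + 2*2)) + 260*(-103) = (-8 - 12*(-2 + 4)) - 26780 = (-8 - 12*2) - 26780 = (-8 - 24) - 26780 = -32 - 26780 = -26812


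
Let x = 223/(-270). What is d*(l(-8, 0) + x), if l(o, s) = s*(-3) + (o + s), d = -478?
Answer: 569537/135 ≈ 4218.8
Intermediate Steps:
x = -223/270 (x = 223*(-1/270) = -223/270 ≈ -0.82593)
l(o, s) = o - 2*s (l(o, s) = -3*s + (o + s) = o - 2*s)
d*(l(-8, 0) + x) = -478*((-8 - 2*0) - 223/270) = -478*((-8 + 0) - 223/270) = -478*(-8 - 223/270) = -478*(-2383/270) = 569537/135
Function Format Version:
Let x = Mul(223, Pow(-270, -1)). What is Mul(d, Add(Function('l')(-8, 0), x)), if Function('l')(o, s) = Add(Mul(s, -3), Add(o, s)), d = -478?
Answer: Rational(569537, 135) ≈ 4218.8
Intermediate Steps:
x = Rational(-223, 270) (x = Mul(223, Rational(-1, 270)) = Rational(-223, 270) ≈ -0.82593)
Function('l')(o, s) = Add(o, Mul(-2, s)) (Function('l')(o, s) = Add(Mul(-3, s), Add(o, s)) = Add(o, Mul(-2, s)))
Mul(d, Add(Function('l')(-8, 0), x)) = Mul(-478, Add(Add(-8, Mul(-2, 0)), Rational(-223, 270))) = Mul(-478, Add(Add(-8, 0), Rational(-223, 270))) = Mul(-478, Add(-8, Rational(-223, 270))) = Mul(-478, Rational(-2383, 270)) = Rational(569537, 135)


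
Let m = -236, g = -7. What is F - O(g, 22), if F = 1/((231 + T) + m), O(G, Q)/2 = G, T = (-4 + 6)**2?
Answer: 13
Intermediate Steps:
T = 4 (T = 2**2 = 4)
O(G, Q) = 2*G
F = -1 (F = 1/((231 + 4) - 236) = 1/(235 - 236) = 1/(-1) = -1)
F - O(g, 22) = -1 - 2*(-7) = -1 - 1*(-14) = -1 + 14 = 13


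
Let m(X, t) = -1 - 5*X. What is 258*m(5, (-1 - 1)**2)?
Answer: -6708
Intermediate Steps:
258*m(5, (-1 - 1)**2) = 258*(-1 - 5*5) = 258*(-1 - 25) = 258*(-26) = -6708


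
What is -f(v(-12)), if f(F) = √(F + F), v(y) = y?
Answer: -2*I*√6 ≈ -4.899*I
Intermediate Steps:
f(F) = √2*√F (f(F) = √(2*F) = √2*√F)
-f(v(-12)) = -√2*√(-12) = -√2*2*I*√3 = -2*I*√6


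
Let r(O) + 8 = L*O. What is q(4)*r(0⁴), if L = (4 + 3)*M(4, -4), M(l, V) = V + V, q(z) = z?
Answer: -32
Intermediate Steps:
M(l, V) = 2*V
L = -56 (L = (4 + 3)*(2*(-4)) = 7*(-8) = -56)
r(O) = -8 - 56*O
q(4)*r(0⁴) = 4*(-8 - 56*0⁴) = 4*(-8 - 56*0) = 4*(-8 + 0) = 4*(-8) = -32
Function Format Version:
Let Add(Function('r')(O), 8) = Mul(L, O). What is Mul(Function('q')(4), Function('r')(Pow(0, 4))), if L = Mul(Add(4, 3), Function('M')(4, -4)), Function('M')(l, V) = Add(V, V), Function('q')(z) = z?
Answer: -32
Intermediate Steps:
Function('M')(l, V) = Mul(2, V)
L = -56 (L = Mul(Add(4, 3), Mul(2, -4)) = Mul(7, -8) = -56)
Function('r')(O) = Add(-8, Mul(-56, O))
Mul(Function('q')(4), Function('r')(Pow(0, 4))) = Mul(4, Add(-8, Mul(-56, Pow(0, 4)))) = Mul(4, Add(-8, Mul(-56, 0))) = Mul(4, Add(-8, 0)) = Mul(4, -8) = -32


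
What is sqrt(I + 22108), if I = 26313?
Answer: sqrt(48421) ≈ 220.05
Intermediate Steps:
sqrt(I + 22108) = sqrt(26313 + 22108) = sqrt(48421)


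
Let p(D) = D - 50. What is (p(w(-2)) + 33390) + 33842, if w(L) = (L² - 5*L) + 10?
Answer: 67206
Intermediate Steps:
w(L) = 10 + L² - 5*L
p(D) = -50 + D
(p(w(-2)) + 33390) + 33842 = ((-50 + (10 + (-2)² - 5*(-2))) + 33390) + 33842 = ((-50 + (10 + 4 + 10)) + 33390) + 33842 = ((-50 + 24) + 33390) + 33842 = (-26 + 33390) + 33842 = 33364 + 33842 = 67206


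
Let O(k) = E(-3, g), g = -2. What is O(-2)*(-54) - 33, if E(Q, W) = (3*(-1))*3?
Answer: 453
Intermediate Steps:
E(Q, W) = -9 (E(Q, W) = -3*3 = -9)
O(k) = -9
O(-2)*(-54) - 33 = -9*(-54) - 33 = 486 - 33 = 453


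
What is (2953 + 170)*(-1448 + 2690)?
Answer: 3878766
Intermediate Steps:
(2953 + 170)*(-1448 + 2690) = 3123*1242 = 3878766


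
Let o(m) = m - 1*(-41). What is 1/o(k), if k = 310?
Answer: 1/351 ≈ 0.0028490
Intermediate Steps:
o(m) = 41 + m (o(m) = m + 41 = 41 + m)
1/o(k) = 1/(41 + 310) = 1/351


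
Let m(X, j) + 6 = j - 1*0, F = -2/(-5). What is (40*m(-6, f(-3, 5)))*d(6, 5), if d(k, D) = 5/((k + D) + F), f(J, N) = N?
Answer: -1000/57 ≈ -17.544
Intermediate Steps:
F = ⅖ (F = -2*(-⅕) = ⅖ ≈ 0.40000)
m(X, j) = -6 + j (m(X, j) = -6 + (j - 1*0) = -6 + (j + 0) = -6 + j)
d(k, D) = 5/(⅖ + D + k) (d(k, D) = 5/((k + D) + ⅖) = 5/((D + k) + ⅖) = 5/(⅖ + D + k))
(40*m(-6, f(-3, 5)))*d(6, 5) = (40*(-6 + 5))*(25/(2 + 5*5 + 5*6)) = (40*(-1))*(25/(2 + 25 + 30)) = -1000/57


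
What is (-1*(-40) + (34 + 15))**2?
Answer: 7921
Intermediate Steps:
(-1*(-40) + (34 + 15))**2 = (40 + 49)**2 = 89**2 = 7921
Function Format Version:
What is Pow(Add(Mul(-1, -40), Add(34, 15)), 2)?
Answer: 7921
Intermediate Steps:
Pow(Add(Mul(-1, -40), Add(34, 15)), 2) = Pow(Add(40, 49), 2) = Pow(89, 2) = 7921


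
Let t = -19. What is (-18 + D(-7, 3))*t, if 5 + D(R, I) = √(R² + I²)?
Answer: 437 - 19*√58 ≈ 292.30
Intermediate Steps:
D(R, I) = -5 + √(I² + R²) (D(R, I) = -5 + √(R² + I²) = -5 + √(I² + R²))
(-18 + D(-7, 3))*t = (-18 + (-5 + √(3² + (-7)²)))*(-19) = (-18 + (-5 + √(9 + 49)))*(-19) = (-18 + (-5 + √58))*(-19) = (-23 + √58)*(-19) = 437 - 19*√58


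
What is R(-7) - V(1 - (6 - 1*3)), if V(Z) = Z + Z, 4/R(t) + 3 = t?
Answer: 18/5 ≈ 3.6000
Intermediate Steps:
R(t) = 4/(-3 + t)
V(Z) = 2*Z
R(-7) - V(1 - (6 - 1*3)) = 4/(-3 - 7) - 2*(1 - (6 - 1*3)) = 4/(-10) - 2*(1 - (6 - 3)) = 4*(-⅒) - 2*(1 - 1*3) = -⅖ - 2*(1 - 3) = -⅖ - 2*(-2) = -⅖ - 1*(-4) = -⅖ + 4 = 18/5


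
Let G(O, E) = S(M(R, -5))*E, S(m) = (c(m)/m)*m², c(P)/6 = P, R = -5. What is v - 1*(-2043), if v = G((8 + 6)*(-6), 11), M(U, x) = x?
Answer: 3693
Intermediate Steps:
c(P) = 6*P
S(m) = 6*m² (S(m) = ((6*m)/m)*m² = 6*m²)
G(O, E) = 150*E (G(O, E) = (6*(-5)²)*E = (6*25)*E = 150*E)
v = 1650 (v = 150*11 = 1650)
v - 1*(-2043) = 1650 - 1*(-2043) = 1650 + 2043 = 3693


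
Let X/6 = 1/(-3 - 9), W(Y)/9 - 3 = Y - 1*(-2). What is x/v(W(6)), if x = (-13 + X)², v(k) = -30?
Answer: -243/40 ≈ -6.0750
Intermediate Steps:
W(Y) = 45 + 9*Y (W(Y) = 27 + 9*(Y - 1*(-2)) = 27 + 9*(Y + 2) = 27 + 9*(2 + Y) = 27 + (18 + 9*Y) = 45 + 9*Y)
X = -½ (X = 6/(-3 - 9) = 6/(-12) = 6*(-1/12) = -½ ≈ -0.50000)
x = 729/4 (x = (-13 - ½)² = (-27/2)² = 729/4 ≈ 182.25)
x/v(W(6)) = (729/4)/(-30) = (729/4)*(-1/30) = -243/40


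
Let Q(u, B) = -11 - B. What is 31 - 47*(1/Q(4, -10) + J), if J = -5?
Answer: 313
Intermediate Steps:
31 - 47*(1/Q(4, -10) + J) = 31 - 47*(1/(-11 - 1*(-10)) - 5) = 31 - 47*(1/(-11 + 10) - 5) = 31 - 47*(1/(-1) - 5) = 31 - 47*(-1 - 5) = 31 - 47*(-6) = 31 + 282 = 313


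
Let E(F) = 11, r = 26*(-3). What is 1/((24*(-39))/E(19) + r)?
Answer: -11/1794 ≈ -0.0061316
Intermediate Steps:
r = -78
1/((24*(-39))/E(19) + r) = 1/((24*(-39))/11 - 78) = 1/(-936*1/11 - 78) = 1/(-936/11 - 78) = 1/(-1794/11) = -11/1794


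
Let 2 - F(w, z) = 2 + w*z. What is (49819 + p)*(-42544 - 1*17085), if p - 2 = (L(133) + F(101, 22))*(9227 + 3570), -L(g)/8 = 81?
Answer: 2187046761901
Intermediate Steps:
L(g) = -648 (L(g) = -8*81 = -648)
F(w, z) = -w*z (F(w, z) = 2 - (2 + w*z) = 2 + (-2 - w*z) = -w*z)
p = -36727388 (p = 2 + (-648 - 1*101*22)*(9227 + 3570) = 2 + (-648 - 2222)*12797 = 2 - 2870*12797 = 2 - 36727390 = -36727388)
(49819 + p)*(-42544 - 1*17085) = (49819 - 36727388)*(-42544 - 1*17085) = -36677569*(-42544 - 17085) = -36677569*(-59629) = 2187046761901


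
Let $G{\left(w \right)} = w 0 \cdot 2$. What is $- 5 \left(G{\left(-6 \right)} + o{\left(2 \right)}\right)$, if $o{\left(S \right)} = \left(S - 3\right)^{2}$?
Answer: $-5$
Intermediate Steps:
$o{\left(S \right)} = \left(-3 + S\right)^{2}$
$G{\left(w \right)} = 0$ ($G{\left(w \right)} = 0 \cdot 2 = 0$)
$- 5 \left(G{\left(-6 \right)} + o{\left(2 \right)}\right) = - 5 \left(0 + \left(-3 + 2\right)^{2}\right) = - 5 \left(0 + \left(-1\right)^{2}\right) = - 5 \left(0 + 1\right) = \left(-5\right) 1 = -5$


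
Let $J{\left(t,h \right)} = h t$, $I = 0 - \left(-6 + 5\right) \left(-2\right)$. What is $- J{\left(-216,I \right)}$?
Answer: $-432$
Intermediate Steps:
$I = -2$ ($I = 0 - \left(-1\right) \left(-2\right) = 0 - 2 = -2$)
$- J{\left(-216,I \right)} = - \left(-2\right) \left(-216\right) = \left(-1\right) 432 = -432$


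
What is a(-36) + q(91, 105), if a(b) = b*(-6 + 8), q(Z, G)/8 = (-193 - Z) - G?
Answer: -3184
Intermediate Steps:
q(Z, G) = -1544 - 8*G - 8*Z (q(Z, G) = 8*((-193 - Z) - G) = 8*(-193 - G - Z) = -1544 - 8*G - 8*Z)
a(b) = 2*b (a(b) = b*2 = 2*b)
a(-36) + q(91, 105) = 2*(-36) + (-1544 - 8*105 - 8*91) = -72 + (-1544 - 840 - 728) = -72 - 3112 = -3184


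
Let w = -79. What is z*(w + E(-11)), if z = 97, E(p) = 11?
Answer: -6596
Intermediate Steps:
z*(w + E(-11)) = 97*(-79 + 11) = 97*(-68) = -6596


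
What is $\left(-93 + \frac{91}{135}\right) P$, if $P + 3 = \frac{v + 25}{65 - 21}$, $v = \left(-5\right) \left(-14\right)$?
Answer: $\frac{115292}{1485} \approx 77.638$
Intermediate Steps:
$v = 70$
$P = - \frac{37}{44}$ ($P = -3 + \frac{70 + 25}{65 - 21} = -3 + \frac{95}{44} = - \frac{37}{44} \approx -0.84091$)
$\left(-93 + \frac{91}{135}\right) P = \left(-93 + \frac{91}{135}\right) \left(- \frac{37}{44}\right) = \left(- \frac{12464}{135}\right) \left(- \frac{37}{44}\right) = \frac{115292}{1485}$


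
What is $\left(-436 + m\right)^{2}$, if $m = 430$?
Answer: $36$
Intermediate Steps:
$\left(-436 + m\right)^{2} = \left(-436 + 430\right)^{2} = \left(-6\right)^{2} = 36$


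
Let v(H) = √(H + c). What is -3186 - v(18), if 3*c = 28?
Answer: -3186 - √246/3 ≈ -3191.2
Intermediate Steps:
c = 28/3 (c = (⅓)*28 = 28/3 ≈ 9.3333)
v(H) = √(28/3 + H) (v(H) = √(H + 28/3) = √(28/3 + H))
-3186 - v(18) = -3186 - √(84 + 9*18)/3 = -3186 - √(84 + 162)/3 = -3186 - √246/3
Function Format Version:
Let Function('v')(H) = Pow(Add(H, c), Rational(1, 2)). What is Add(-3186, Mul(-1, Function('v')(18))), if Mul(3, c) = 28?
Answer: Add(-3186, Mul(Rational(-1, 3), Pow(246, Rational(1, 2)))) ≈ -3191.2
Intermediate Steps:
c = Rational(28, 3) (c = Mul(Rational(1, 3), 28) = Rational(28, 3) ≈ 9.3333)
Function('v')(H) = Pow(Add(Rational(28, 3), H), Rational(1, 2)) (Function('v')(H) = Pow(Add(H, Rational(28, 3)), Rational(1, 2)) = Pow(Add(Rational(28, 3), H), Rational(1, 2)))
Add(-3186, Mul(-1, Function('v')(18))) = Add(-3186, Mul(-1, Mul(Rational(1, 3), Pow(Add(84, Mul(9, 18)), Rational(1, 2))))) = Add(-3186, Mul(-1, Mul(Rational(1, 3), Pow(Add(84, 162), Rational(1, 2))))) = Add(-3186, Mul(-1, Mul(Rational(1, 3), Pow(246, Rational(1, 2))))) = Add(-3186, Mul(Rational(-1, 3), Pow(246, Rational(1, 2))))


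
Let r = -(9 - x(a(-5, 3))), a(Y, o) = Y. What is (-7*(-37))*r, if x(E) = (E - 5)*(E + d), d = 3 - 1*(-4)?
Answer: -7511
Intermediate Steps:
d = 7 (d = 3 + 4 = 7)
x(E) = (-5 + E)*(7 + E) (x(E) = (E - 5)*(E + 7) = (-5 + E)*(7 + E))
r = -29 (r = -(9 - (-35 + (-5)² + 2*(-5))) = -(9 - (-35 + 25 - 10)) = -(9 - 1*(-20)) = -(9 + 20) = -1*29 = -29)
(-7*(-37))*r = -7*(-37)*(-29) = 259*(-29) = -7511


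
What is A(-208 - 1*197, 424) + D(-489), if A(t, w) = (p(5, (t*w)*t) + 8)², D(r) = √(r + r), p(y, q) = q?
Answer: 4836730684305664 + I*√978 ≈ 4.8367e+15 + 31.273*I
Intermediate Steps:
D(r) = √2*√r (D(r) = √(2*r) = √2*√r)
A(t, w) = (8 + w*t²)² (A(t, w) = ((t*w)*t + 8)² = (w*t² + 8)² = (8 + w*t²)²)
A(-208 - 1*197, 424) + D(-489) = (8 + 424*(-208 - 1*197)²)² + √2*√(-489) = (8 + 424*(-208 - 197)²)² + √2*(I*√489) = (8 + 424*(-405)²)² + I*√978 = (8 + 424*164025)² + I*√978 = (8 + 69546600)² + I*√978 = 69546608² + I*√978 = 4836730684305664 + I*√978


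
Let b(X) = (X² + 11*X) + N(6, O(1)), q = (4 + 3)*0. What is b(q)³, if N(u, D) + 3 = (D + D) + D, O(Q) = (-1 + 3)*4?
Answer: 9261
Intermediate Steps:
O(Q) = 8 (O(Q) = 2*4 = 8)
N(u, D) = -3 + 3*D (N(u, D) = -3 + ((D + D) + D) = -3 + (2*D + D) = -3 + 3*D)
q = 0 (q = 7*0 = 0)
b(X) = 21 + X² + 11*X (b(X) = (X² + 11*X) + (-3 + 3*8) = (X² + 11*X) + (-3 + 24) = (X² + 11*X) + 21 = 21 + X² + 11*X)
b(q)³ = (21 + 0² + 11*0)³ = (21 + 0 + 0)³ = 21³ = 9261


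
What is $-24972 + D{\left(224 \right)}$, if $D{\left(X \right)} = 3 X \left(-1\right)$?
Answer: $-25644$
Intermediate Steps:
$D{\left(X \right)} = - 3 X$
$-24972 + D{\left(224 \right)} = -24972 - 672 = -25644$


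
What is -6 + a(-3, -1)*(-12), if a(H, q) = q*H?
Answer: -42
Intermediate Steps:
a(H, q) = H*q
-6 + a(-3, -1)*(-12) = -6 - 3*(-1)*(-12) = -6 + 3*(-12) = -6 - 36 = -42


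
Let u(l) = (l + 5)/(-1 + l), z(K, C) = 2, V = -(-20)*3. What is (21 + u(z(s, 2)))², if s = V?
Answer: 784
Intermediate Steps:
V = 60 (V = -5*(-12) = 60)
s = 60
u(l) = (5 + l)/(-1 + l)
(21 + u(z(s, 2)))² = (21 + (5 + 2)/(-1 + 2))² = (21 + 7/1)² = (21 + 1*7)² = (21 + 7)² = 28² = 784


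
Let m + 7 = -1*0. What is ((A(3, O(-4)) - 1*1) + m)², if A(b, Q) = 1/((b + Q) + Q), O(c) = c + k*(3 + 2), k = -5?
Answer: 194481/3025 ≈ 64.291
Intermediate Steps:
O(c) = -25 + c (O(c) = c - 5*(3 + 2) = c - 5*5 = c - 25 = -25 + c)
m = -7 (m = -7 - 1*0 = -7 + 0 = -7)
A(b, Q) = 1/(b + 2*Q) (A(b, Q) = 1/((Q + b) + Q) = 1/(b + 2*Q))
((A(3, O(-4)) - 1*1) + m)² = ((1/(3 + 2*(-25 - 4)) - 1*1) - 7)² = ((1/(3 + 2*(-29)) - 1) - 7)² = ((1/(3 - 58) - 1) - 7)² = ((1/(-55) - 1) - 7)² = ((-1/55 - 1) - 7)² = (-56/55 - 7)² = (-441/55)² = 194481/3025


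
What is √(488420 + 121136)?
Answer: 2*√152389 ≈ 780.74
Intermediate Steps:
√(488420 + 121136) = √609556 = 2*√152389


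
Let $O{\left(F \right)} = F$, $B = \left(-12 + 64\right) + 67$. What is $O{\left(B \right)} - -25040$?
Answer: $25159$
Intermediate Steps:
$B = 119$ ($B = 52 + 67 = 119$)
$O{\left(B \right)} - -25040 = 119 - -25040 = 119 + \left(25308 - 268\right) = 119 + 25040 = 25159$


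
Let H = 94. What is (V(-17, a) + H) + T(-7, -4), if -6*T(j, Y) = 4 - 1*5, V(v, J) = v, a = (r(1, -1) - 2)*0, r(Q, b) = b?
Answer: 463/6 ≈ 77.167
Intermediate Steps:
a = 0 (a = (-1 - 2)*0 = -3*0 = 0)
T(j, Y) = 1/6 (T(j, Y) = -(4 - 1*5)/6 = -(4 - 5)/6 = -1/6*(-1) = 1/6)
(V(-17, a) + H) + T(-7, -4) = (-17 + 94) + 1/6 = 77 + 1/6 = 463/6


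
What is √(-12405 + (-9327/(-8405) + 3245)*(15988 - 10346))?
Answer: √769147681795/205 ≈ 4278.1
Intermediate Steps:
√(-12405 + (-9327/(-8405) + 3245)*(15988 - 10346)) = √(-12405 + (-9327*(-1/8405) + 3245)*5642) = √(-12405 + (9327/8405 + 3245)*5642) = √(-12405 + (27283552/8405)*5642) = √(-12405 + 153933800384/8405) = √(153829536359/8405) = √769147681795/205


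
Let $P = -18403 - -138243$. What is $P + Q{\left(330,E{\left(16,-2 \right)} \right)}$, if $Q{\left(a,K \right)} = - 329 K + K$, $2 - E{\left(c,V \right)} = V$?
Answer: $118528$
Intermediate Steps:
$E{\left(c,V \right)} = 2 - V$
$Q{\left(a,K \right)} = - 328 K$
$P = 119840$ ($P = -18403 + 138243 = 119840$)
$P + Q{\left(330,E{\left(16,-2 \right)} \right)} = 119840 - 328 \left(2 - -2\right) = 119840 - 328 \left(2 + 2\right) = 119840 - 1312 = 118528$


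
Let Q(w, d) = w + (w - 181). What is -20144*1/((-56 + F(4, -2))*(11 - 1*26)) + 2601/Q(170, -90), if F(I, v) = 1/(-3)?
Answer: -335017/44785 ≈ -7.4806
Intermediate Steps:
F(I, v) = -1/3
Q(w, d) = -181 + 2*w (Q(w, d) = w + (-181 + w) = -181 + 2*w)
-20144*1/((-56 + F(4, -2))*(11 - 1*26)) + 2601/Q(170, -90) = -20144*1/((-56 - 1/3)*(11 - 1*26)) + 2601/(-181 + 2*170) = -20144*(-3/(169*(11 - 26))) + 2601/(-181 + 340) = -20144/((-169/3*(-15))) + 2601/159 = -20144/845 + 2601*(1/159) = -20144*1/845 + 867/53 = -20144/845 + 867/53 = -335017/44785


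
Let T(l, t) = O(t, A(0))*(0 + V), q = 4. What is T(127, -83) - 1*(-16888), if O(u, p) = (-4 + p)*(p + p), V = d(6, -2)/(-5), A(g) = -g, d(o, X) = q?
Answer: 16888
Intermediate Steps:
d(o, X) = 4
V = -4/5 (V = 4/(-5) = 4*(-1/5) = -4/5 ≈ -0.80000)
O(u, p) = 2*p*(-4 + p) (O(u, p) = (-4 + p)*(2*p) = 2*p*(-4 + p))
T(l, t) = 0 (T(l, t) = (2*(-1*0)*(-4 - 1*0))*(0 - 4/5) = (2*0*(-4 + 0))*(-4/5) = (2*0*(-4))*(-4/5) = 0*(-4/5) = 0)
T(127, -83) - 1*(-16888) = 0 - 1*(-16888) = 0 + 16888 = 16888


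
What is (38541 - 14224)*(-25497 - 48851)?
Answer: -1807920316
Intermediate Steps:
(38541 - 14224)*(-25497 - 48851) = 24317*(-74348) = -1807920316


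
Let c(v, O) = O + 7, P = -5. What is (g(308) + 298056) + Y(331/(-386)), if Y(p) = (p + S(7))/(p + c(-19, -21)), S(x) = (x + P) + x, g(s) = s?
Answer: 1711114397/5735 ≈ 2.9836e+5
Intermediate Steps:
S(x) = -5 + 2*x (S(x) = (x - 5) + x = (-5 + x) + x = -5 + 2*x)
c(v, O) = 7 + O
Y(p) = (9 + p)/(-14 + p) (Y(p) = (p + (-5 + 2*7))/(p + (7 - 21)) = (p + (-5 + 14))/(p - 14) = (p + 9)/(-14 + p) = (9 + p)/(-14 + p))
(g(308) + 298056) + Y(331/(-386)) = (308 + 298056) + (9 + 331/(-386))/(-14 + 331/(-386)) = 298364 + (9 + 331*(-1/386))/(-14 + 331*(-1/386)) = 298364 + (9 - 331/386)/(-14 - 331/386) = 298364 + (3143/386)/(-5735/386) = 298364 - 386/5735*3143/386 = 298364 - 3143/5735 = 1711114397/5735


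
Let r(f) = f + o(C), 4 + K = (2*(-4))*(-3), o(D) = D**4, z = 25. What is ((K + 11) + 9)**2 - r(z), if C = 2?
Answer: 1559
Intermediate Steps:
K = 20 (K = -4 + (2*(-4))*(-3) = -4 - 8*(-3) = -4 + 24 = 20)
r(f) = 16 + f (r(f) = f + 2**4 = f + 16 = 16 + f)
((K + 11) + 9)**2 - r(z) = ((20 + 11) + 9)**2 - (16 + 25) = (31 + 9)**2 - 1*41 = 40**2 - 41 = 1600 - 41 = 1559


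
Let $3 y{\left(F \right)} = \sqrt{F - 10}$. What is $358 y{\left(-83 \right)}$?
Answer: $\frac{358 i \sqrt{93}}{3} \approx 1150.8 i$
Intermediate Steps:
$y{\left(F \right)} = \frac{\sqrt{-10 + F}}{3}$ ($y{\left(F \right)} = \frac{\sqrt{F - 10}}{3} = \frac{\sqrt{-10 + F}}{3}$)
$358 y{\left(-83 \right)} = 358 \frac{\sqrt{-10 - 83}}{3} = 358 \frac{\sqrt{-93}}{3} = 358 \frac{i \sqrt{93}}{3} = \frac{358 i \sqrt{93}}{3}$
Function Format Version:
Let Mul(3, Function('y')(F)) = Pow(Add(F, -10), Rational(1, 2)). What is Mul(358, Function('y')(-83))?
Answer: Mul(Rational(358, 3), I, Pow(93, Rational(1, 2))) ≈ Mul(1150.8, I)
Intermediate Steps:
Function('y')(F) = Mul(Rational(1, 3), Pow(Add(-10, F), Rational(1, 2))) (Function('y')(F) = Mul(Rational(1, 3), Pow(Add(F, -10), Rational(1, 2))) = Mul(Rational(1, 3), Pow(Add(-10, F), Rational(1, 2))))
Mul(358, Function('y')(-83)) = Mul(358, Mul(Rational(1, 3), Pow(Add(-10, -83), Rational(1, 2)))) = Mul(358, Mul(Rational(1, 3), Pow(-93, Rational(1, 2)))) = Mul(358, Mul(Rational(1, 3), Mul(I, Pow(93, Rational(1, 2))))) = Mul(358, Mul(Rational(1, 3), I, Pow(93, Rational(1, 2)))) = Mul(Rational(358, 3), I, Pow(93, Rational(1, 2)))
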